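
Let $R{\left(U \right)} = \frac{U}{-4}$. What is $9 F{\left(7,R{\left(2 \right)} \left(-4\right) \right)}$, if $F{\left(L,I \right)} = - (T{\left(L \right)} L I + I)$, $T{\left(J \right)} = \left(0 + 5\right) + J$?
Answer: $-1530$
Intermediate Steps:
$T{\left(J \right)} = 5 + J$
$R{\left(U \right)} = - \frac{U}{4}$ ($R{\left(U \right)} = U \left(- \frac{1}{4}\right) = - \frac{U}{4}$)
$F{\left(L,I \right)} = - I - I L \left(5 + L\right)$ ($F{\left(L,I \right)} = - (\left(5 + L\right) L I + I) = - (L \left(5 + L\right) I + I) = - (I L \left(5 + L\right) + I) = - (I + I L \left(5 + L\right)) = - I - I L \left(5 + L\right)$)
$9 F{\left(7,R{\left(2 \right)} \left(-4\right) \right)} = 9 \left(- \left(- \frac{1}{4}\right) 2 \left(-4\right) \left(1 + 7 \left(5 + 7\right)\right)\right) = 9 \left(- \left(- \frac{1}{2}\right) \left(-4\right) \left(1 + 7 \cdot 12\right)\right) = 9 \left(\left(-1\right) 2 \left(1 + 84\right)\right) = 9 \left(\left(-1\right) 2 \cdot 85\right) = 9 \left(-170\right) = -1530$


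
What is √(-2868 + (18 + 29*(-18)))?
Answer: 2*I*√843 ≈ 58.069*I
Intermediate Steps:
√(-2868 + (18 + 29*(-18))) = √(-2868 + (18 - 522)) = √(-2868 - 504) = √(-3372) = 2*I*√843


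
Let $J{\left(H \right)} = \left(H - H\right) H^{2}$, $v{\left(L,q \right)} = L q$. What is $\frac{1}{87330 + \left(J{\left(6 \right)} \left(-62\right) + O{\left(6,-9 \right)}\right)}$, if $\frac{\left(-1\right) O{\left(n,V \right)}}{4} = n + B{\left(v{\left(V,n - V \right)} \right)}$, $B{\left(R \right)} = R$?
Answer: $\frac{1}{87846} \approx 1.1384 \cdot 10^{-5}$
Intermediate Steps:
$J{\left(H \right)} = 0$ ($J{\left(H \right)} = 0 H^{2} = 0$)
$O{\left(n,V \right)} = - 4 n - 4 V \left(n - V\right)$ ($O{\left(n,V \right)} = - 4 \left(n + V \left(n - V\right)\right) = - 4 n - 4 V \left(n - V\right)$)
$\frac{1}{87330 + \left(J{\left(6 \right)} \left(-62\right) + O{\left(6,-9 \right)}\right)} = \frac{1}{87330 - \left(24 + 36 \left(-9 - 6\right)\right)} = \frac{1}{87330 - \left(24 + 36 \left(-15\right)\right)} = \frac{1}{87330 + \left(0 + \left(-24 + 540\right)\right)} = \frac{1}{87330 + \left(0 + 516\right)} = \frac{1}{87330 + 516} = \frac{1}{87846}$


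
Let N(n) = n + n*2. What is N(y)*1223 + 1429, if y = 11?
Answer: 41788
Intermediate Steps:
N(n) = 3*n (N(n) = n + 2*n = 3*n)
N(y)*1223 + 1429 = (3*11)*1223 + 1429 = 33*1223 + 1429 = 40359 + 1429 = 41788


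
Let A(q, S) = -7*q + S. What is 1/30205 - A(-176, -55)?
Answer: -35551284/30205 ≈ -1177.0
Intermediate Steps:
A(q, S) = S - 7*q
1/30205 - A(-176, -55) = 1/30205 - (-55 - 7*(-176)) = 1/30205 - (-55 + 1232) = 1/30205 - 1*1177 = 1/30205 - 1177 = -35551284/30205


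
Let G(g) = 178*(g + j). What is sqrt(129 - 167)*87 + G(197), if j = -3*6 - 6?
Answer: 30794 + 87*I*sqrt(38) ≈ 30794.0 + 536.3*I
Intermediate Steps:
j = -24 (j = -18 - 6 = -24)
G(g) = -4272 + 178*g (G(g) = 178*(g - 24) = 178*(-24 + g) = -4272 + 178*g)
sqrt(129 - 167)*87 + G(197) = sqrt(129 - 167)*87 + (-4272 + 178*197) = sqrt(-38)*87 + (-4272 + 35066) = (I*sqrt(38))*87 + 30794 = 87*I*sqrt(38) + 30794 = 30794 + 87*I*sqrt(38)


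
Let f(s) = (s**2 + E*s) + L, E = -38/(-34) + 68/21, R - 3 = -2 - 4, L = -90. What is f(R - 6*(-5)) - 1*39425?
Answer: -4601539/119 ≈ -38668.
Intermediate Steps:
R = -3 (R = 3 + (-2 - 4) = 3 - 6 = -3)
E = 1555/357 (E = -38*(-1/34) + 68*(1/21) = 19/17 + 68/21 = 1555/357 ≈ 4.3557)
f(s) = -90 + s**2 + 1555*s/357 (f(s) = (s**2 + 1555*s/357) - 90 = -90 + s**2 + 1555*s/357)
f(R - 6*(-5)) - 1*39425 = (-90 + (-3 - 6*(-5))**2 + 1555*(-3 - 6*(-5))/357) - 1*39425 = (-90 + (-3 + 30)**2 + 1555*(-3 + 30)/357) - 39425 = (-90 + 27**2 + (1555/357)*27) - 39425 = (-90 + 729 + 13995/119) - 39425 = 90036/119 - 39425 = -4601539/119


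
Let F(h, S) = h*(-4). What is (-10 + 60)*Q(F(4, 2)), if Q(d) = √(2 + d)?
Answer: 50*I*√14 ≈ 187.08*I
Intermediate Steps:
F(h, S) = -4*h
(-10 + 60)*Q(F(4, 2)) = (-10 + 60)*√(2 - 4*4) = 50*√(2 - 16) = 50*√(-14) = 50*(I*√14) = 50*I*√14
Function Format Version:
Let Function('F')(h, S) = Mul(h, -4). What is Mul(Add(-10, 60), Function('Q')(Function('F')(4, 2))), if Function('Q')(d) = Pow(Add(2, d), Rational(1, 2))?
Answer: Mul(50, I, Pow(14, Rational(1, 2))) ≈ Mul(187.08, I)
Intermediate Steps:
Function('F')(h, S) = Mul(-4, h)
Mul(Add(-10, 60), Function('Q')(Function('F')(4, 2))) = Mul(Add(-10, 60), Pow(Add(2, Mul(-4, 4)), Rational(1, 2))) = Mul(50, Pow(Add(2, -16), Rational(1, 2))) = Mul(50, Pow(-14, Rational(1, 2))) = Mul(50, Mul(I, Pow(14, Rational(1, 2)))) = Mul(50, I, Pow(14, Rational(1, 2)))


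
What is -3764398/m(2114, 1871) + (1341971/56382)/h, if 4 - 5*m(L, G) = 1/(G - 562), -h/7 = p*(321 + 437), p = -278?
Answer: -45534984168874390755/9675127369208 ≈ -4.7064e+6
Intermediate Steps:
h = 1475068 (h = -(-1946)*(321 + 437) = -(-1946)*758 = -7*(-210724) = 1475068)
m(L, G) = ⅘ - 1/(5*(-562 + G)) (m(L, G) = ⅘ - 1/(5*(G - 562)) = ⅘ - 1/(5*(-562 + G)))
-3764398/m(2114, 1871) + (1341971/56382)/h = -3764398*5*(-562 + 1871)/(-2249 + 4*1871) + (1341971/56382)/1475068 = -3764398*6545/(-2249 + 7484) + (1341971*(1/56382))*(1/1475068) = -3764398/((⅕)*(1/1309)*5235) + (1341971/56382)*(1/1475068) = -3764398/1047/1309 + 1341971/83167283976 = -3764398*1309/1047 + 1341971/83167283976 = -4927596982/1047 + 1341971/83167283976 = -45534984168874390755/9675127369208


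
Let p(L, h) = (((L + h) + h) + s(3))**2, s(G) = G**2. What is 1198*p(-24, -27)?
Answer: 5703678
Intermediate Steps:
p(L, h) = (9 + L + 2*h)**2 (p(L, h) = (((L + h) + h) + 3**2)**2 = ((L + 2*h) + 9)**2 = (9 + L + 2*h)**2)
1198*p(-24, -27) = 1198*(9 - 24 + 2*(-27))**2 = 1198*(9 - 24 - 54)**2 = 1198*(-69)**2 = 1198*4761 = 5703678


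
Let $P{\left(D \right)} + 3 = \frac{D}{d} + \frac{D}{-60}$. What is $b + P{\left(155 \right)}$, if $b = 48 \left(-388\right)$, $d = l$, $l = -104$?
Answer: $- \frac{5812895}{312} \approx -18631.0$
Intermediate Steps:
$d = -104$
$P{\left(D \right)} = -3 - \frac{41 D}{1560}$ ($P{\left(D \right)} = -3 + \left(\frac{D}{-104} + \frac{D}{-60}\right) = -3 + \left(D \left(- \frac{1}{104}\right) + D \left(- \frac{1}{60}\right)\right) = -3 - \frac{41 D}{1560}$)
$b = -18624$
$b + P{\left(155 \right)} = -18624 - \frac{2207}{312} = - \frac{5812895}{312}$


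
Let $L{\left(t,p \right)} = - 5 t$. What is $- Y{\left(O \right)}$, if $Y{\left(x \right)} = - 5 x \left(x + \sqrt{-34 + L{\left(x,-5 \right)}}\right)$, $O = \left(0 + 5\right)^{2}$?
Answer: $3125 + 125 i \sqrt{159} \approx 3125.0 + 1576.2 i$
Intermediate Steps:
$O = 25$ ($O = 5^{2} = 25$)
$Y{\left(x \right)} = - 5 x \left(x + \sqrt{-34 - 5 x}\right)$
$- Y{\left(O \right)} = - \left(-5\right) 25 \left(25 + \sqrt{-34 - 125}\right) = - \left(-5\right) 25 \left(25 + \sqrt{-159}\right) = - \left(-5\right) 25 \left(25 + i \sqrt{159}\right) = - (-3125 - 125 i \sqrt{159}) = 3125 + 125 i \sqrt{159}$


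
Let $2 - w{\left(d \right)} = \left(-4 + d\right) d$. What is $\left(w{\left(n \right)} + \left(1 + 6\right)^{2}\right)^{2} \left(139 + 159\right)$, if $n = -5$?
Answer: $10728$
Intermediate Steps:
$w{\left(d \right)} = 2 - d \left(-4 + d\right)$ ($w{\left(d \right)} = 2 - \left(-4 + d\right) d = 2 - d \left(-4 + d\right)$)
$\left(w{\left(n \right)} + \left(1 + 6\right)^{2}\right)^{2} \left(139 + 159\right) = \left(\left(2 - \left(-5\right)^{2} + 4 \left(-5\right)\right) + \left(1 + 6\right)^{2}\right)^{2} \left(139 + 159\right) = \left(\left(2 - 25 - 20\right) + 7^{2}\right)^{2} \cdot 298 = \left(\left(2 - 25 - 20\right) + 49\right)^{2} \cdot 298 = \left(-43 + 49\right)^{2} \cdot 298 = 6^{2} \cdot 298 = 36 \cdot 298 = 10728$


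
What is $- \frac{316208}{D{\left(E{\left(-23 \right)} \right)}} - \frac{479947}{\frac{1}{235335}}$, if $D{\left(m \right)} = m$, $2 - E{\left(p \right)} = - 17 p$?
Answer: $- \frac{43936898982097}{389} \approx -1.1295 \cdot 10^{11}$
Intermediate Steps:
$E{\left(p \right)} = 2 + 17 p$ ($E{\left(p \right)} = 2 - - 17 p = 2 + 17 p$)
$- \frac{316208}{D{\left(E{\left(-23 \right)} \right)}} - \frac{479947}{\frac{1}{235335}} = - \frac{316208}{2 + 17 \left(-23\right)} - \frac{479947}{\frac{1}{235335}} = - \frac{316208}{2 - 391} - 479947 \frac{1}{\frac{1}{235335}} = - \frac{316208}{-389} - 112948327245 = \left(-316208\right) \left(- \frac{1}{389}\right) - 112948327245 = \frac{316208}{389} - 112948327245 = - \frac{43936898982097}{389}$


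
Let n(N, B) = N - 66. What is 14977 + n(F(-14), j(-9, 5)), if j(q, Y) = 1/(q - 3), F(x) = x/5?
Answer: 74541/5 ≈ 14908.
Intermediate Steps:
F(x) = x/5 (F(x) = x*(1/5) = x/5)
j(q, Y) = 1/(-3 + q)
n(N, B) = -66 + N
14977 + n(F(-14), j(-9, 5)) = 14977 + (-66 + (1/5)*(-14)) = 14977 + (-66 - 14/5) = 14977 - 344/5 = 74541/5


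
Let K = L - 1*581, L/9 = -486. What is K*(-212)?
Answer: 1050460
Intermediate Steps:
L = -4374 (L = 9*(-486) = -4374)
K = -4955 (K = -4374 - 1*581 = -4374 - 581 = -4955)
K*(-212) = -4955*(-212) = 1050460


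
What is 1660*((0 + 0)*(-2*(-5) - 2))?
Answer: 0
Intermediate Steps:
1660*((0 + 0)*(-2*(-5) - 2)) = 1660*(0*(10 - 2)) = 1660*(0*8) = 1660*0 = 0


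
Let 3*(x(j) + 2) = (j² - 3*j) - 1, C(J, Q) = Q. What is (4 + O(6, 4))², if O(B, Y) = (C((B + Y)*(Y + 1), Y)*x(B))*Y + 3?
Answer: 38809/9 ≈ 4312.1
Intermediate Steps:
x(j) = -7/3 - j + j²/3 (x(j) = -2 + ((j² - 3*j) - 1)/3 = -2 + (-1 + j² - 3*j)/3 = -2 + (-⅓ - j + j²/3) = -7/3 - j + j²/3)
O(B, Y) = 3 + Y²*(-7/3 - B + B²/3) (O(B, Y) = (Y*(-7/3 - B + B²/3))*Y + 3 = Y²*(-7/3 - B + B²/3) + 3 = 3 + Y²*(-7/3 - B + B²/3))
(4 + O(6, 4))² = (4 + (3 + (⅓)*4²*(-7 + 6² - 3*6)))² = (4 + (3 + (⅓)*16*(-7 + 36 - 18)))² = (4 + (3 + (⅓)*16*11))² = (4 + (3 + 176/3))² = (4 + 185/3)² = (197/3)² = 38809/9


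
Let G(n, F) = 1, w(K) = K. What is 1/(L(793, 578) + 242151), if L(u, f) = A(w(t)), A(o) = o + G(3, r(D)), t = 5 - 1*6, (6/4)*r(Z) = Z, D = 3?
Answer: 1/242151 ≈ 4.1297e-6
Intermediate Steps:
r(Z) = 2*Z/3
t = -1 (t = 5 - 6 = -1)
A(o) = 1 + o (A(o) = o + 1 = 1 + o)
L(u, f) = 0 (L(u, f) = 1 - 1 = 0)
1/(L(793, 578) + 242151) = 1/(0 + 242151) = 1/242151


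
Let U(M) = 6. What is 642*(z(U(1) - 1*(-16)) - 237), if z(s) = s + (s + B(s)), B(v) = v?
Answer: -109782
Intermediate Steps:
z(s) = 3*s (z(s) = s + (s + s) = s + 2*s = 3*s)
642*(z(U(1) - 1*(-16)) - 237) = 642*(3*(6 - 1*(-16)) - 237) = 642*(3*(6 + 16) - 237) = 642*(3*22 - 237) = 642*(66 - 237) = 642*(-171) = -109782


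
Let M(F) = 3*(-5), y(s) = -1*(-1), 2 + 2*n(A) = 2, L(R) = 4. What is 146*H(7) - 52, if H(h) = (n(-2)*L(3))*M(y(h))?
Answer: -52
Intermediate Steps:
n(A) = 0 (n(A) = -1 + (1/2)*2 = -1 + 1 = 0)
y(s) = 1
M(F) = -15
H(h) = 0 (H(h) = (0*4)*(-15) = 0*(-15) = 0)
146*H(7) - 52 = 146*0 - 52 = 0 - 52 = -52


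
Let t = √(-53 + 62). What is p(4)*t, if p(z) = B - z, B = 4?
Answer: 0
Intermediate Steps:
p(z) = 4 - z
t = 3 (t = √9 = 3)
p(4)*t = (4 - 1*4)*3 = (4 - 4)*3 = 0*3 = 0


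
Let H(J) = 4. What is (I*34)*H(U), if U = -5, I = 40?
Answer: 5440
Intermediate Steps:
(I*34)*H(U) = (40*34)*4 = 1360*4 = 5440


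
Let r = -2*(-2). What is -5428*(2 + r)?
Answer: -32568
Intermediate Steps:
r = 4
-5428*(2 + r) = -5428*(2 + 4) = -5428*6 = -32568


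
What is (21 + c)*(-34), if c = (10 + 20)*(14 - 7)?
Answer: -7854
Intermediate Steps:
c = 210 (c = 30*7 = 210)
(21 + c)*(-34) = (21 + 210)*(-34) = 231*(-34) = -7854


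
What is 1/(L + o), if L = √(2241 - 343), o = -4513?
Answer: -4513/20365271 - √1898/20365271 ≈ -0.00022374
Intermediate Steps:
L = √1898 ≈ 43.566
1/(L + o) = 1/(√1898 - 4513) = 1/(-4513 + √1898)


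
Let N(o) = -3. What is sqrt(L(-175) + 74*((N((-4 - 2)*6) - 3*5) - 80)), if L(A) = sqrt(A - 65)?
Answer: 2*sqrt(-1813 + I*sqrt(15)) ≈ 0.090959 + 85.159*I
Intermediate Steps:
L(A) = sqrt(-65 + A)
sqrt(L(-175) + 74*((N((-4 - 2)*6) - 3*5) - 80)) = sqrt(sqrt(-65 - 175) + 74*((-3 - 3*5) - 80)) = sqrt(sqrt(-240) + 74*((-3 - 15) - 80)) = sqrt(4*I*sqrt(15) + 74*(-18 - 80)) = sqrt(4*I*sqrt(15) + 74*(-98)) = sqrt(4*I*sqrt(15) - 7252) = sqrt(-7252 + 4*I*sqrt(15))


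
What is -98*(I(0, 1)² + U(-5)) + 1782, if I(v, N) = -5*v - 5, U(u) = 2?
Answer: -864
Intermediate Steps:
I(v, N) = -5 - 5*v
-98*(I(0, 1)² + U(-5)) + 1782 = -98*((-5 - 5*0)² + 2) + 1782 = -98*((-5 + 0)² + 2) + 1782 = -98*((-5)² + 2) + 1782 = -98*(25 + 2) + 1782 = -98*27 + 1782 = -2646 + 1782 = -864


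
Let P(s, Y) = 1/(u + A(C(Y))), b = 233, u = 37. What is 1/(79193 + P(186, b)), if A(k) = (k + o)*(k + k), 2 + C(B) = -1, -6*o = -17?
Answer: 38/3009335 ≈ 1.2627e-5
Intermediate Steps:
o = 17/6 (o = -1/6*(-17) = 17/6 ≈ 2.8333)
C(B) = -3 (C(B) = -2 - 1 = -3)
A(k) = 2*k*(17/6 + k) (A(k) = (k + 17/6)*(k + k) = (17/6 + k)*(2*k) = 2*k*(17/6 + k))
P(s, Y) = 1/38 (P(s, Y) = 1/(37 + (1/3)*(-3)*(17 + 6*(-3))) = 1/(37 + (1/3)*(-3)*(17 - 18)) = 1/(37 + (1/3)*(-3)*(-1)) = 1/(37 + 1) = 1/38)
1/(79193 + P(186, b)) = 1/(79193 + 1/38) = 1/(3009335/38) = 38/3009335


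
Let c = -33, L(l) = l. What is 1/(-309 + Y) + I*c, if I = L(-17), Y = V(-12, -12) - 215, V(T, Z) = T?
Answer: 300695/536 ≈ 561.00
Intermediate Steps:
Y = -227 (Y = -12 - 215 = -227)
I = -17
1/(-309 + Y) + I*c = 1/(-309 - 227) - 17*(-33) = 1/(-536) + 561 = -1/536 + 561 = 300695/536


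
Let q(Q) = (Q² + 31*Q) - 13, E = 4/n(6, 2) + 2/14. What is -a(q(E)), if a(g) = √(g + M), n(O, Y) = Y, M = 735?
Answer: -√38858/7 ≈ -28.161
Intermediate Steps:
E = 15/7 (E = 4/2 + 2/14 = 4*(½) + 2*(1/14) = 2 + ⅐ = 15/7 ≈ 2.1429)
q(Q) = -13 + Q² + 31*Q
a(g) = √(735 + g) (a(g) = √(g + 735) = √(735 + g))
-a(q(E)) = -√(735 + (-13 + (15/7)² + 31*(15/7))) = -√(735 + (-13 + 225/49 + 465/7)) = -√(735 + 2843/49) = -√(38858/49) = -√38858/7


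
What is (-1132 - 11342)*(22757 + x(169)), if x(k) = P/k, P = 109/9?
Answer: -47974319316/169 ≈ -2.8387e+8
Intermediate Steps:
P = 109/9 (P = 109*(⅑) = 109/9 ≈ 12.111)
x(k) = 109/(9*k)
(-1132 - 11342)*(22757 + x(169)) = (-1132 - 11342)*(22757 + (109/9)/169) = -12474*(22757 + (109/9)*(1/169)) = -12474*(22757 + 109/1521) = -12474*34613506/1521 = -47974319316/169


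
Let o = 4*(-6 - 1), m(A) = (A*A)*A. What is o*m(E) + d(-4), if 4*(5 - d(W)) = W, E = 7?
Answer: -9598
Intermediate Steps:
d(W) = 5 - W/4
m(A) = A**3 (m(A) = A**2*A = A**3)
o = -28 (o = 4*(-7) = -28)
o*m(E) + d(-4) = -28*7**3 + (5 - 1/4*(-4)) = -28*343 + (5 + 1) = -9604 + 6 = -9598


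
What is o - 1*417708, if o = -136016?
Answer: -553724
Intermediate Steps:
o - 1*417708 = -136016 - 1*417708 = -136016 - 417708 = -553724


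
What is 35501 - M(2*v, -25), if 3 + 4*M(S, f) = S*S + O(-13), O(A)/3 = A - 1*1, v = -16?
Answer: 141025/4 ≈ 35256.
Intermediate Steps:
O(A) = -3 + 3*A (O(A) = 3*(A - 1*1) = 3*(A - 1) = 3*(-1 + A) = -3 + 3*A)
M(S, f) = -45/4 + S**2/4 (M(S, f) = -3/4 + (S*S + (-3 + 3*(-13)))/4 = -3/4 + (S**2 + (-3 - 39))/4 = -3/4 + (S**2 - 42)/4 = -3/4 + (-42 + S**2)/4 = -3/4 + (-21/2 + S**2/4) = -45/4 + S**2/4)
35501 - M(2*v, -25) = 35501 - (-45/4 + (2*(-16))**2/4) = 35501 - (-45/4 + (1/4)*(-32)**2) = 35501 - (-45/4 + (1/4)*1024) = 35501 - (-45/4 + 256) = 35501 - 1*979/4 = 35501 - 979/4 = 141025/4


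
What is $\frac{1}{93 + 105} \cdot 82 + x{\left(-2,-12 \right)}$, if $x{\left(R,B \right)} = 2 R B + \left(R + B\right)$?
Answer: $\frac{3407}{99} \approx 34.414$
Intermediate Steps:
$x{\left(R,B \right)} = B + R + 2 B R$ ($x{\left(R,B \right)} = 2 B R + \left(B + R\right) = B + R + 2 B R$)
$\frac{1}{93 + 105} \cdot 82 + x{\left(-2,-12 \right)} = \frac{1}{93 + 105} \cdot 82 - \left(14 - 48\right) = \frac{1}{198} \cdot 82 - -34 = \frac{1}{198} \cdot 82 + 34 = \frac{41}{99} + 34 = \frac{3407}{99}$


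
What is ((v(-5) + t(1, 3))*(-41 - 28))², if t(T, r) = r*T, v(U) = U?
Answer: 19044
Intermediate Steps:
t(T, r) = T*r
((v(-5) + t(1, 3))*(-41 - 28))² = ((-5 + 1*3)*(-41 - 28))² = ((-5 + 3)*(-69))² = (-2*(-69))² = 138² = 19044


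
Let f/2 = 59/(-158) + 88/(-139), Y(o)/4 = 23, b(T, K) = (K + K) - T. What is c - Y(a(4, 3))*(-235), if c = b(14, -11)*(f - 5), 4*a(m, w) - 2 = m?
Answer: 240181580/10981 ≈ 21872.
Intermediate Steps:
a(m, w) = ½ + m/4
b(T, K) = -T + 2*K (b(T, K) = 2*K - T = -T + 2*K)
Y(o) = 92 (Y(o) = 4*23 = 92)
f = -22105/10981 (f = 2*(59/(-158) + 88/(-139)) = 2*(59*(-1/158) + 88*(-1/139)) = 2*(-59/158 - 88/139) = 2*(-22105/21962) = -22105/10981 ≈ -2.0130)
c = 2772360/10981 (c = (-1*14 + 2*(-11))*(-22105/10981 - 5) = (-14 - 22)*(-77010/10981) = -36*(-77010/10981) = 2772360/10981 ≈ 252.47)
c - Y(a(4, 3))*(-235) = 2772360/10981 - 92*(-235) = 2772360/10981 - 1*(-21620) = 2772360/10981 + 21620 = 240181580/10981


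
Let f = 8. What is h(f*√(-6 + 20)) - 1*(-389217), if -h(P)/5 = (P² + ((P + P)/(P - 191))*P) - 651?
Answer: 2761681336/7117 + 14336*√14/7117 ≈ 3.8805e+5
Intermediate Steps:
h(P) = 3255 - 5*P² - 10*P²/(-191 + P) (h(P) = -5*((P² + ((P + P)/(P - 191))*P) - 651) = -5*((P² + ((2*P)/(-191 + P))*P) - 651) = -5*((P² + (2*P/(-191 + P))*P) - 651) = -5*((P² + 2*P²/(-191 + P)) - 651) = -5*(-651 + P² + 2*P²/(-191 + P)) = 3255 - 5*P² - 10*P²/(-191 + P))
h(f*√(-6 + 20)) - 1*(-389217) = 5*(-124341 - (8*√(-6 + 20))³ + 189*(8*√(-6 + 20))² + 651*(8*√(-6 + 20)))/(-191 + 8*√(-6 + 20)) - 1*(-389217) = 5*(-124341 - (8*√14)³ + 189*(8*√14)² + 651*(8*√14))/(-191 + 8*√14) + 389217 = 5*(-124341 - 7168*√14 + 189*896 + 5208*√14)/(-191 + 8*√14) + 389217 = 5*(-124341 - 7168*√14 + 169344 + 5208*√14)/(-191 + 8*√14) + 389217 = 5*(45003 - 1960*√14)/(-191 + 8*√14) + 389217 = 389217 + 5*(45003 - 1960*√14)/(-191 + 8*√14)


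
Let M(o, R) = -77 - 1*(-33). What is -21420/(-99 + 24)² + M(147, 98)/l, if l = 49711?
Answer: -23667936/6213875 ≈ -3.8089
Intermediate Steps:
M(o, R) = -44 (M(o, R) = -77 + 33 = -44)
-21420/(-99 + 24)² + M(147, 98)/l = -21420/(-99 + 24)² - 44/49711 = -21420/((-75)²) - 44*1/49711 = -21420/5625 - 44/49711 = -21420*1/5625 - 44/49711 = -476/125 - 44/49711 = -23667936/6213875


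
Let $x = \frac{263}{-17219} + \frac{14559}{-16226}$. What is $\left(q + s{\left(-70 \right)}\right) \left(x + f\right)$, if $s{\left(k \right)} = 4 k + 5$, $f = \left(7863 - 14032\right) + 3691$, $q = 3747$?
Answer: $- \frac{171764054261768}{19956821} \approx -8.6068 \cdot 10^{6}$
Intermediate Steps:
$f = -2478$ ($f = -6169 + 3691 = -2478$)
$x = - \frac{254958859}{279395494}$ ($x = 263 \left(- \frac{1}{17219}\right) + 14559 \left(- \frac{1}{16226}\right) = - \frac{263}{17219} - \frac{14559}{16226} = - \frac{254958859}{279395494} \approx -0.91254$)
$s{\left(k \right)} = 5 + 4 k$
$\left(q + s{\left(-70 \right)}\right) \left(x + f\right) = \left(3747 + \left(5 + 4 \left(-70\right)\right)\right) \left(- \frac{254958859}{279395494} - 2478\right) = \left(3747 + \left(5 - 280\right)\right) \left(- \frac{692596992991}{279395494}\right) = \left(3747 - 275\right) \left(- \frac{692596992991}{279395494}\right) = 3472 \left(- \frac{692596992991}{279395494}\right) = - \frac{171764054261768}{19956821}$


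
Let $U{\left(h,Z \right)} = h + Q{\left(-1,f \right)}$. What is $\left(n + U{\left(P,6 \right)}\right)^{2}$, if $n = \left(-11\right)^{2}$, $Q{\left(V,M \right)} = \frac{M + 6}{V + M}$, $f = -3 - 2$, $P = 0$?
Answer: $\frac{525625}{36} \approx 14601.0$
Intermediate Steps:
$f = -5$ ($f = -3 - 2 = -5$)
$Q{\left(V,M \right)} = \frac{6 + M}{M + V}$
$U{\left(h,Z \right)} = - \frac{1}{6} + h$ ($U{\left(h,Z \right)} = h + \frac{6 - 5}{-5 - 1} = h + \frac{1}{-6} \cdot 1 = h - \frac{1}{6} = - \frac{1}{6} + h$)
$n = 121$
$\left(n + U{\left(P,6 \right)}\right)^{2} = \left(121 + \left(- \frac{1}{6} + 0\right)\right)^{2} = \left(121 - \frac{1}{6}\right)^{2} = \left(\frac{725}{6}\right)^{2} = \frac{525625}{36}$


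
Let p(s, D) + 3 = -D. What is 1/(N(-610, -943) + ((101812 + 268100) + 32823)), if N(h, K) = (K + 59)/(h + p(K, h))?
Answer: 3/1209089 ≈ 2.4812e-6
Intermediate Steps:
p(s, D) = -3 - D
N(h, K) = -59/3 - K/3 (N(h, K) = (K + 59)/(h + (-3 - h)) = (59 + K)/(-3) = (59 + K)*(-⅓) = -59/3 - K/3)
1/(N(-610, -943) + ((101812 + 268100) + 32823)) = 1/((-59/3 - ⅓*(-943)) + ((101812 + 268100) + 32823)) = 1/((-59/3 + 943/3) + (369912 + 32823)) = 1/(884/3 + 402735) = 1/(1209089/3) = 3/1209089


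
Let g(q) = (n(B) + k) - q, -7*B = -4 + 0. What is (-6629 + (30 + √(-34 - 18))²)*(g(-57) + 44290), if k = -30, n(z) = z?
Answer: -1793399163/7 + 37226760*I*√13/7 ≈ -2.562e+8 + 1.9175e+7*I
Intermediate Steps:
B = 4/7 (B = -(-4 + 0)/7 = -⅐*(-4) = 4/7 ≈ 0.57143)
g(q) = -206/7 - q (g(q) = (4/7 - 30) - q = -206/7 - q)
(-6629 + (30 + √(-34 - 18))²)*(g(-57) + 44290) = (-6629 + (30 + √(-34 - 18))²)*((-206/7 - 1*(-57)) + 44290) = (-6629 + (30 + √(-52))²)*((-206/7 + 57) + 44290) = (-6629 + (30 + 2*I*√13)²)*(193/7 + 44290) = (-6629 + (30 + 2*I*√13)²)*(310223/7) = -293781181 + 310223*(30 + 2*I*√13)²/7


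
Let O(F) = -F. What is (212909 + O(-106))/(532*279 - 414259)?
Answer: -213015/265831 ≈ -0.80132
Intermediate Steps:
(212909 + O(-106))/(532*279 - 414259) = (212909 - 1*(-106))/(532*279 - 414259) = (212909 + 106)/(148428 - 414259) = 213015/(-265831) = 213015*(-1/265831) = -213015/265831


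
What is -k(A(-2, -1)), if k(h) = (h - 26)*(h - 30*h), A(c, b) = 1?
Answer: -725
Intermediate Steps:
k(h) = -29*h*(-26 + h) (k(h) = (-26 + h)*(-29*h) = -29*h*(-26 + h))
-k(A(-2, -1)) = -29*(26 - 1*1) = -29*(26 - 1) = -29*25 = -1*725 = -725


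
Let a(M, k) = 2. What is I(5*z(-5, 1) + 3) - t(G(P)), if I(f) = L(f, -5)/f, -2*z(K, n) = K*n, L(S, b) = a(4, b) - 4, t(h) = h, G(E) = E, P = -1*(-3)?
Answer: -97/31 ≈ -3.1290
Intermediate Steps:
P = 3
L(S, b) = -2 (L(S, b) = 2 - 4 = -2)
z(K, n) = -K*n/2
I(f) = -2/f
I(5*z(-5, 1) + 3) - t(G(P)) = -2/(5*(-½*(-5)*1) + 3) - 1*3 = -2/(5*(5/2) + 3) - 3 = -2/(25/2 + 3) - 3 = -2/31/2 - 3 = -2*2/31 - 3 = -4/31 - 3 = -97/31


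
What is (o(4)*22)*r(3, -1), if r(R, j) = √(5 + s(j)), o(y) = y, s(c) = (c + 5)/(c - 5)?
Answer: 88*√39/3 ≈ 183.19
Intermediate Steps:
s(c) = (5 + c)/(-5 + c)
r(R, j) = √(5 + (5 + j)/(-5 + j))
(o(4)*22)*r(3, -1) = (4*22)*(√2*√((-10 + 3*(-1))/(-5 - 1))) = 88*(√2*√((-10 - 3)/(-6))) = 88*(√2*√(-⅙*(-13))) = 88*(√2*√(13/6)) = 88*(√2*(√78/6)) = 88*(√39/3) = 88*√39/3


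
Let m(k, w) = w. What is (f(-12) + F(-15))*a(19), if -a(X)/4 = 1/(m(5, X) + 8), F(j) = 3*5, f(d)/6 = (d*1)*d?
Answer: -1172/9 ≈ -130.22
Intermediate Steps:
f(d) = 6*d**2 (f(d) = 6*((d*1)*d) = 6*(d*d) = 6*d**2)
F(j) = 15
a(X) = -4/(8 + X) (a(X) = -4/(X + 8) = -4/(8 + X))
(f(-12) + F(-15))*a(19) = (6*(-12)**2 + 15)*(-4/(8 + 19)) = (6*144 + 15)*(-4/27) = (864 + 15)*(-4*1/27) = 879*(-4/27) = -1172/9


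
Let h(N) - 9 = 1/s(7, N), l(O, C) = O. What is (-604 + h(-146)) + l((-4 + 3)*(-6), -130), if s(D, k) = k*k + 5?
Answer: -12558068/21321 ≈ -589.00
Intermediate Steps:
s(D, k) = 5 + k**2 (s(D, k) = k**2 + 5 = 5 + k**2)
h(N) = 9 + 1/(5 + N**2)
(-604 + h(-146)) + l((-4 + 3)*(-6), -130) = (-604 + (46 + 9*(-146)**2)/(5 + (-146)**2)) + (-4 + 3)*(-6) = (-604 + (46 + 9*21316)/(5 + 21316)) - 1*(-6) = (-604 + (46 + 191844)/21321) + 6 = (-604 + (1/21321)*191890) + 6 = (-604 + 191890/21321) + 6 = -12685994/21321 + 6 = -12558068/21321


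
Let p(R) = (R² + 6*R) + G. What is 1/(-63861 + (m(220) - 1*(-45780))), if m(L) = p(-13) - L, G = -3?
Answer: -1/18213 ≈ -5.4906e-5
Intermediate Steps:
p(R) = -3 + R² + 6*R (p(R) = (R² + 6*R) - 3 = -3 + R² + 6*R)
m(L) = 88 - L (m(L) = (-3 + (-13)² + 6*(-13)) - L = (-3 + 169 - 78) - L = 88 - L)
1/(-63861 + (m(220) - 1*(-45780))) = 1/(-63861 + ((88 - 1*220) - 1*(-45780))) = 1/(-63861 + ((88 - 220) + 45780)) = 1/(-63861 + (-132 + 45780)) = 1/(-63861 + 45648) = 1/(-18213) = -1/18213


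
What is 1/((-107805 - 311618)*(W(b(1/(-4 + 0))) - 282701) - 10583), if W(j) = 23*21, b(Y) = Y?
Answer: 1/118368709631 ≈ 8.4482e-12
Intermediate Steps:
W(j) = 483
1/((-107805 - 311618)*(W(b(1/(-4 + 0))) - 282701) - 10583) = 1/((-107805 - 311618)*(483 - 282701) - 10583) = 1/(-419423*(-282218) - 10583) = 1/(118368720214 - 10583) = 1/118368709631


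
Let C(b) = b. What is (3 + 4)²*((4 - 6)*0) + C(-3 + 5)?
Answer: 2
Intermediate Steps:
(3 + 4)²*((4 - 6)*0) + C(-3 + 5) = (3 + 4)²*((4 - 6)*0) + (-3 + 5) = 7²*(-2*0) + 2 = 49*0 + 2 = 0 + 2 = 2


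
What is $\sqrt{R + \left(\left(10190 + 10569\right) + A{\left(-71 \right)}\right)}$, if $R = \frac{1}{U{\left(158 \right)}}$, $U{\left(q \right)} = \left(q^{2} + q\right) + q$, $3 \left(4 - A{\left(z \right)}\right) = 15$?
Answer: $\frac{\sqrt{207281085195}}{3160} \approx 144.08$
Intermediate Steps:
$A{\left(z \right)} = -1$ ($A{\left(z \right)} = 4 - 5 = -1$)
$U{\left(q \right)} = q^{2} + 2 q$ ($U{\left(q \right)} = \left(q + q^{2}\right) + q = q^{2} + 2 q$)
$R = \frac{1}{25280}$ ($R = \frac{1}{158 \left(2 + 158\right)} = \frac{1}{158 \cdot 160} = \frac{1}{25280} \approx 3.9557 \cdot 10^{-5}$)
$\sqrt{R + \left(\left(10190 + 10569\right) + A{\left(-71 \right)}\right)} = \sqrt{\frac{1}{25280} + \left(\left(10190 + 10569\right) - 1\right)} = \sqrt{\frac{1}{25280} + \left(20759 - 1\right)} = \sqrt{\frac{1}{25280} + 20758} = \sqrt{\frac{524762241}{25280}} = \frac{\sqrt{207281085195}}{3160}$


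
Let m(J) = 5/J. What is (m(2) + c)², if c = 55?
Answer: 13225/4 ≈ 3306.3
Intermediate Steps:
(m(2) + c)² = (5/2 + 55)² = (115/2)² = 13225/4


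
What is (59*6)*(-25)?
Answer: -8850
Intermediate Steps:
(59*6)*(-25) = 354*(-25) = -8850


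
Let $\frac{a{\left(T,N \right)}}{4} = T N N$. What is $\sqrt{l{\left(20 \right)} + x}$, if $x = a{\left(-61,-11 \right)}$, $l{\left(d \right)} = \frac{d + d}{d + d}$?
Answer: $i \sqrt{29523} \approx 171.82 i$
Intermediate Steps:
$l{\left(d \right)} = 1$ ($l{\left(d \right)} = \frac{2 d}{2 d} = 2 d \frac{1}{2 d} = 1$)
$a{\left(T,N \right)} = 4 T N^{2}$ ($a{\left(T,N \right)} = 4 T N N = 4 N T N = 4 T N^{2}$)
$x = -29524$ ($x = 4 \left(-61\right) \left(-11\right)^{2} = 4 \left(-61\right) 121 = -29524$)
$\sqrt{l{\left(20 \right)} + x} = \sqrt{1 - 29524} = \sqrt{-29523} = i \sqrt{29523}$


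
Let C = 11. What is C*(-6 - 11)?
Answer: -187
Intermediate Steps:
C*(-6 - 11) = 11*(-6 - 11) = 11*(-17) = -187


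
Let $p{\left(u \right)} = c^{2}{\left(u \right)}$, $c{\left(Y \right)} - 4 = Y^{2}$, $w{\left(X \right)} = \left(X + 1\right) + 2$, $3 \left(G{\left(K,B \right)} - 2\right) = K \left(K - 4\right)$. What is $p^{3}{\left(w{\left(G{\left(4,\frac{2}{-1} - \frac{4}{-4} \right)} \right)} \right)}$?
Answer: $594823321$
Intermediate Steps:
$G{\left(K,B \right)} = 2 + \frac{K \left(-4 + K\right)}{3}$ ($G{\left(K,B \right)} = 2 + \frac{K \left(K - 4\right)}{3} = 2 + \frac{K \left(-4 + K\right)}{3}$)
$w{\left(X \right)} = 3 + X$ ($w{\left(X \right)} = \left(1 + X\right) + 2 = 3 + X$)
$c{\left(Y \right)} = 4 + Y^{2}$
$p{\left(u \right)} = \left(4 + u^{2}\right)^{2}$
$p^{3}{\left(w{\left(G{\left(4,\frac{2}{-1} - \frac{4}{-4} \right)} \right)} \right)} = \left(\left(4 + \left(3 + \left(2 - \frac{16}{3} + \frac{4^{2}}{3}\right)\right)^{2}\right)^{2}\right)^{3} = \left(\left(4 + \left(3 + \left(2 - \frac{16}{3} + \frac{1}{3} \cdot 16\right)\right)^{2}\right)^{2}\right)^{3} = \left(\left(4 + \left(3 + \left(2 - \frac{16}{3} + \frac{16}{3}\right)\right)^{2}\right)^{2}\right)^{3} = \left(\left(4 + \left(3 + 2\right)^{2}\right)^{2}\right)^{3} = \left(\left(4 + 5^{2}\right)^{2}\right)^{3} = \left(\left(4 + 25\right)^{2}\right)^{3} = \left(29^{2}\right)^{3} = 841^{3} = 594823321$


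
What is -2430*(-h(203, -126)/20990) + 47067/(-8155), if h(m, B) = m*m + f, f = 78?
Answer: 81718209222/17117345 ≈ 4774.0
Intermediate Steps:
h(m, B) = 78 + m**2 (h(m, B) = m*m + 78 = m**2 + 78 = 78 + m**2)
-2430*(-h(203, -126)/20990) + 47067/(-8155) = -2430/((-20990/(78 + 203**2))) + 47067/(-8155) = -2430/((-20990/(78 + 41209))) + 47067*(-1/8155) = -2430/((-20990/41287)) - 47067/8155 = -2430/((-20990*1/41287)) - 47067/8155 = -2430/(-20990/41287) - 47067/8155 = -2430*(-41287/20990) - 47067/8155 = 10032741/2099 - 47067/8155 = 81718209222/17117345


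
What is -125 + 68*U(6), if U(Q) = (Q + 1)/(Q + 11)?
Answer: -97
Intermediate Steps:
U(Q) = (1 + Q)/(11 + Q)
-125 + 68*U(6) = -125 + 68*((1 + 6)/(11 + 6)) = -125 + 68*(7/17) = -125 + 28 = -97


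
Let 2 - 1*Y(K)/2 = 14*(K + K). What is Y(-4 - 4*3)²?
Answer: 810000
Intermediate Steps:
Y(K) = 4 - 56*K (Y(K) = 4 - 28*(K + K) = 4 - 28*2*K = 4 - 56*K)
Y(-4 - 4*3)² = (4 - 56*(-4 - 4*3))² = (4 - 56*(-4 - 12))² = (4 - 56*(-16))² = (4 + 896)² = 900² = 810000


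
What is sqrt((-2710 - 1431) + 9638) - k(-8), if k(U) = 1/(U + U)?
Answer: 1/16 + sqrt(5497) ≈ 74.204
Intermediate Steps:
k(U) = 1/(2*U)
sqrt((-2710 - 1431) + 9638) - k(-8) = sqrt((-2710 - 1431) + 9638) - 1/(2*(-8)) = sqrt(-4141 + 9638) - (-1)/(2*8) = sqrt(5497) - 1*(-1/16) = sqrt(5497) + 1/16 = 1/16 + sqrt(5497)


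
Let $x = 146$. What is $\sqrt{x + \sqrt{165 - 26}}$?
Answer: $\sqrt{146 + \sqrt{139}} \approx 12.561$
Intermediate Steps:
$\sqrt{x + \sqrt{165 - 26}} = \sqrt{146 + \sqrt{165 - 26}} = \sqrt{146 + \sqrt{139}}$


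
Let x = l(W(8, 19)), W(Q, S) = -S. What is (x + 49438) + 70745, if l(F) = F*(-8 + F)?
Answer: 120696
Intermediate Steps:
x = 513 (x = (-1*19)*(-8 - 1*19) = -19*(-8 - 19) = -19*(-27) = 513)
(x + 49438) + 70745 = (513 + 49438) + 70745 = 49951 + 70745 = 120696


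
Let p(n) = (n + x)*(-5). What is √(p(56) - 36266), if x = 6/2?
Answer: I*√36561 ≈ 191.21*I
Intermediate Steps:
x = 3 (x = 6*(½) = 3)
p(n) = -15 - 5*n (p(n) = (n + 3)*(-5) = (3 + n)*(-5) = -15 - 5*n)
√(p(56) - 36266) = √((-15 - 5*56) - 36266) = √((-15 - 280) - 36266) = √(-295 - 36266) = √(-36561) = I*√36561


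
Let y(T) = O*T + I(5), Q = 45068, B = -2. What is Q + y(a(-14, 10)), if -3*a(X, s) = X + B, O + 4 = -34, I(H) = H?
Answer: 134611/3 ≈ 44870.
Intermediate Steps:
O = -38 (O = -4 - 34 = -38)
a(X, s) = ⅔ - X/3 (a(X, s) = -(X - 2)/3 = -(-2 + X)/3 = ⅔ - X/3)
y(T) = 5 - 38*T (y(T) = -38*T + 5 = 5 - 38*T)
Q + y(a(-14, 10)) = 45068 + (5 - 38*(⅔ - ⅓*(-14))) = 45068 + (5 - 38*(⅔ + 14/3)) = 45068 + (5 - 38*16/3) = 45068 + (5 - 608/3) = 45068 - 593/3 = 134611/3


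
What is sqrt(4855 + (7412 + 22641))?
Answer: 2*sqrt(8727) ≈ 186.84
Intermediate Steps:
sqrt(4855 + (7412 + 22641)) = sqrt(4855 + 30053) = sqrt(34908) = 2*sqrt(8727)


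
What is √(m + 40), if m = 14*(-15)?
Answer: I*√170 ≈ 13.038*I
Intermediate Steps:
m = -210
√(m + 40) = √(-210 + 40) = √(-170) = I*√170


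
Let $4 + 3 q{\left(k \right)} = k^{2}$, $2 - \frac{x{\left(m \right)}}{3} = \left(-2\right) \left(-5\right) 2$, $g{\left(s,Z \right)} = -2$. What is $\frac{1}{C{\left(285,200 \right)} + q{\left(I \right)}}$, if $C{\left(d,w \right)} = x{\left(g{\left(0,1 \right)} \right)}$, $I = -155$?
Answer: $\frac{1}{7953} \approx 0.00012574$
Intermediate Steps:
$x{\left(m \right)} = -54$ ($x{\left(m \right)} = 6 - 3 \left(-2\right) \left(-5\right) 2 = 6 - 3 \cdot 10 \cdot 2 = 6 - 60 = -54$)
$C{\left(d,w \right)} = -54$
$q{\left(k \right)} = - \frac{4}{3} + \frac{k^{2}}{3}$
$\frac{1}{C{\left(285,200 \right)} + q{\left(I \right)}} = \frac{1}{-54 - \left(\frac{4}{3} - \frac{\left(-155\right)^{2}}{3}\right)} = \frac{1}{-54 + \left(- \frac{4}{3} + \frac{1}{3} \cdot 24025\right)} = \frac{1}{-54 + \left(- \frac{4}{3} + \frac{24025}{3}\right)} = \frac{1}{-54 + 8007} = \frac{1}{7953}$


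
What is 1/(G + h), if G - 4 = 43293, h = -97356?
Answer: -1/54059 ≈ -1.8498e-5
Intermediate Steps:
G = 43297 (G = 4 + 43293 = 43297)
1/(G + h) = 1/(43297 - 97356) = 1/(-54059) = -1/54059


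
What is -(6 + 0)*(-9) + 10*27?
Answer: 324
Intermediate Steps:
-(6 + 0)*(-9) + 10*27 = -6*(-9) + 270 = -1*(-54) + 270 = 54 + 270 = 324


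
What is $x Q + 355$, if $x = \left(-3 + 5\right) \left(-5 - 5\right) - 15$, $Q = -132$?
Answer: $4975$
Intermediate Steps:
$x = -35$ ($x = 2 \left(-5 - 5\right) - 15 = 2 \left(-10\right) - 15 = -20 - 15 = -35$)
$x Q + 355 = \left(-35\right) \left(-132\right) + 355 = 4620 + 355 = 4975$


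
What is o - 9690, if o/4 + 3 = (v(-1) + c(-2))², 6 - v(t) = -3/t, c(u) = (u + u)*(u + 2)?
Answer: -9666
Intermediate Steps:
c(u) = 2*u*(2 + u) (c(u) = (2*u)*(2 + u) = 2*u*(2 + u))
v(t) = 6 + 3/t (v(t) = 6 - (-3)/t = 6 + 3/t)
o = 24 (o = -12 + 4*((6 + 3/(-1)) + 2*(-2)*(2 - 2))² = -12 + 4*((6 + 3*(-1)) + 2*(-2)*0)² = -12 + 4*((6 - 3) + 0)² = -12 + 4*(3 + 0)² = -12 + 4*3² = -12 + 4*9 = -12 + 36 = 24)
o - 9690 = 24 - 9690 = -9666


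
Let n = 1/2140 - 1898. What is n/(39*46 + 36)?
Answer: -4061719/3916200 ≈ -1.0372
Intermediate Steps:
n = -4061719/2140 (n = 1/2140 - 1898 = -4061719/2140 ≈ -1898.0)
n/(39*46 + 36) = -4061719/(2140*(39*46 + 36)) = -4061719/(2140*(1794 + 36)) = -4061719/2140/1830 = -4061719/2140*1/1830 = -4061719/3916200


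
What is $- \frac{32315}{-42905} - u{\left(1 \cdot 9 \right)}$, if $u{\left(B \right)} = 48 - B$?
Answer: $- \frac{328196}{8581} \approx -38.247$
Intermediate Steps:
$- \frac{32315}{-42905} - u{\left(1 \cdot 9 \right)} = - \frac{32315}{-42905} - \left(48 - 1 \cdot 9\right) = \left(-32315\right) \left(- \frac{1}{42905}\right) - \left(48 - 9\right) = \frac{6463}{8581} - \left(48 - 9\right) = \frac{6463}{8581} - 39 = - \frac{328196}{8581}$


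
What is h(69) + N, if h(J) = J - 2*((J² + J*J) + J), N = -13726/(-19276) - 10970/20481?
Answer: -3772792583971/197395878 ≈ -19113.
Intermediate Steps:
N = 34832243/197395878 (N = -13726*(-1/19276) - 10970*1/20481 = 6863/9638 - 10970/20481 = 34832243/197395878 ≈ 0.17646)
h(J) = -J - 4*J² (h(J) = J - 2*((J² + J²) + J) = J - 2*(2*J² + J) = J - 2*(J + 2*J²) = J + (-4*J² - 2*J) = -J - 4*J²)
h(69) + N = -1*69*(1 + 4*69) + 34832243/197395878 = -1*69*(1 + 276) + 34832243/197395878 = -1*69*277 + 34832243/197395878 = -19113 + 34832243/197395878 = -3772792583971/197395878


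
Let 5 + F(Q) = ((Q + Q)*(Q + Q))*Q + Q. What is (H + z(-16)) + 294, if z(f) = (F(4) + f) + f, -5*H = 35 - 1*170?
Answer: 544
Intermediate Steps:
H = 27 (H = -(35 - 1*170)/5 = -(35 - 170)/5 = -⅕*(-135) = 27)
F(Q) = -5 + Q + 4*Q³ (F(Q) = -5 + (((Q + Q)*(Q + Q))*Q + Q) = -5 + (((2*Q)*(2*Q))*Q + Q) = -5 + ((4*Q²)*Q + Q) = -5 + (4*Q³ + Q) = -5 + (Q + 4*Q³) = -5 + Q + 4*Q³)
z(f) = 255 + 2*f (z(f) = ((-5 + 4 + 4*4³) + f) + f = ((-5 + 4 + 4*64) + f) + f = ((-5 + 4 + 256) + f) + f = (255 + f) + f = 255 + 2*f)
(H + z(-16)) + 294 = (27 + (255 + 2*(-16))) + 294 = (27 + (255 - 32)) + 294 = (27 + 223) + 294 = 250 + 294 = 544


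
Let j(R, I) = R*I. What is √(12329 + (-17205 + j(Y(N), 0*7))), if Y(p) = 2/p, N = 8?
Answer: 2*I*√1219 ≈ 69.828*I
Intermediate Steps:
j(R, I) = I*R
√(12329 + (-17205 + j(Y(N), 0*7))) = √(12329 + (-17205 + (0*7)*(2/8))) = √(12329 + (-17205 + 0*(2*(⅛)))) = √(12329 + (-17205 + 0*(¼))) = √(12329 + (-17205 + 0)) = √(12329 - 17205) = √(-4876) = 2*I*√1219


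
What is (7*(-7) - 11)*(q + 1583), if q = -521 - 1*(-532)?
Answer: -95640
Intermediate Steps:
q = 11 (q = -521 + 532 = 11)
(7*(-7) - 11)*(q + 1583) = (7*(-7) - 11)*(11 + 1583) = (-49 - 11)*1594 = -60*1594 = -95640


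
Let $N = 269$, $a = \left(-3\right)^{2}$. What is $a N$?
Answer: $2421$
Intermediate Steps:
$a = 9$
$a N = 9 \cdot 269 = 2421$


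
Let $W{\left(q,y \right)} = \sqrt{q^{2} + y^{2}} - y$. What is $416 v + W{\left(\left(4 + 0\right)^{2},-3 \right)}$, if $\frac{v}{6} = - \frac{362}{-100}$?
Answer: $\frac{225963}{25} + \sqrt{265} \approx 9054.8$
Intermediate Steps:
$v = \frac{543}{25}$ ($v = 6 \left(- \frac{362}{-100}\right) = 6 \left(\left(-362\right) \left(- \frac{1}{100}\right)\right) = 6 \cdot \frac{181}{50} = \frac{543}{25} \approx 21.72$)
$416 v + W{\left(\left(4 + 0\right)^{2},-3 \right)} = 416 \cdot \frac{543}{25} - \left(-3 - \sqrt{\left(\left(4 + 0\right)^{2}\right)^{2} + \left(-3\right)^{2}}\right) = \frac{225888}{25} + \left(\sqrt{\left(4^{2}\right)^{2} + 9} + 3\right) = \frac{225888}{25} + \left(\sqrt{16^{2} + 9} + 3\right) = \frac{225888}{25} + \left(\sqrt{256 + 9} + 3\right) = \frac{225888}{25} + \left(\sqrt{265} + 3\right) = \frac{225888}{25} + \left(3 + \sqrt{265}\right) = \frac{225963}{25} + \sqrt{265}$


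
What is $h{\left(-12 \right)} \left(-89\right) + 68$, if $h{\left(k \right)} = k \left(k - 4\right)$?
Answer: $-17020$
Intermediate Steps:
$h{\left(k \right)} = k \left(-4 + k\right)$
$h{\left(-12 \right)} \left(-89\right) + 68 = - 12 \left(-4 - 12\right) \left(-89\right) + 68 = \left(-12\right) \left(-16\right) \left(-89\right) + 68 = 192 \left(-89\right) + 68 = -17088 + 68 = -17020$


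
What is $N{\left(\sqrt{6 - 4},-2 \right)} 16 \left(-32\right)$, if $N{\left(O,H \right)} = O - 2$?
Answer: $1024 - 512 \sqrt{2} \approx 299.92$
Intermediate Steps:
$N{\left(O,H \right)} = -2 + O$ ($N{\left(O,H \right)} = O - 2 = -2 + O$)
$N{\left(\sqrt{6 - 4},-2 \right)} 16 \left(-32\right) = \left(-2 + \sqrt{6 - 4}\right) 16 \left(-32\right) = \left(-2 + \sqrt{2}\right) 16 \left(-32\right) = \left(-32 + 16 \sqrt{2}\right) \left(-32\right) = 1024 - 512 \sqrt{2}$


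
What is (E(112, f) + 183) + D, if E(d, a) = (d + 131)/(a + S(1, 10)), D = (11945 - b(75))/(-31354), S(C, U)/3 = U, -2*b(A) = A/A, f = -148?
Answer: 668029685/3699772 ≈ 180.56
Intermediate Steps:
b(A) = -½ (b(A) = -A/(2*A) = -½*1 = -½)
S(C, U) = 3*U
D = -23891/62708 (D = (11945 - 1*(-½))/(-31354) = (11945 + ½)*(-1/31354) = (23891/2)*(-1/31354) = -23891/62708 ≈ -0.38099)
E(d, a) = (131 + d)/(30 + a) (E(d, a) = (d + 131)/(a + 3*10) = (131 + d)/(a + 30) = (131 + d)/(30 + a))
(E(112, f) + 183) + D = ((131 + 112)/(30 - 148) + 183) - 23891/62708 = (243/(-118) + 183) - 23891/62708 = (-1/118*243 + 183) - 23891/62708 = (-243/118 + 183) - 23891/62708 = 21351/118 - 23891/62708 = 668029685/3699772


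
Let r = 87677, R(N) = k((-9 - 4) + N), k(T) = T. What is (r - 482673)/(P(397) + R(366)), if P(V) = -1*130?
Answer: -394996/223 ≈ -1771.3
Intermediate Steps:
R(N) = -13 + N (R(N) = (-9 - 4) + N = -13 + N)
P(V) = -130
(r - 482673)/(P(397) + R(366)) = (87677 - 482673)/(-130 + (-13 + 366)) = -394996/(-130 + 353) = -394996/223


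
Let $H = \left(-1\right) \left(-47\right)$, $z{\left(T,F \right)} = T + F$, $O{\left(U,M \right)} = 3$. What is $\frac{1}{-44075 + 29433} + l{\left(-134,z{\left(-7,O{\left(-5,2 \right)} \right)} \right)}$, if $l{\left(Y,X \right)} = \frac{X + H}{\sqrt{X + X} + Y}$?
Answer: $- \frac{10548146}{32878611} - \frac{43 i \sqrt{2}}{8982} \approx -0.32082 - 0.0067703 i$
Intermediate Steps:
$z{\left(T,F \right)} = F + T$
$H = 47$
$l{\left(Y,X \right)} = \frac{47 + X}{Y + \sqrt{2} \sqrt{X}}$ ($l{\left(Y,X \right)} = \frac{X + 47}{\sqrt{X + X} + Y} = \frac{47 + X}{\sqrt{2 X} + Y} = \frac{47 + X}{\sqrt{2} \sqrt{X} + Y} = \frac{47 + X}{Y + \sqrt{2} \sqrt{X}}$)
$\frac{1}{-44075 + 29433} + l{\left(-134,z{\left(-7,O{\left(-5,2 \right)} \right)} \right)} = \frac{1}{-44075 + 29433} + \frac{47 + \left(3 - 7\right)}{-134 + \sqrt{2} \sqrt{3 - 7}} = \frac{1}{-14642} + \frac{47 - 4}{-134 + \sqrt{2} \sqrt{-4}} = - \frac{1}{14642} + \frac{1}{-134 + \sqrt{2} \cdot 2 i} 43 = - \frac{1}{14642} + \frac{1}{-134 + 2 i \sqrt{2}} \cdot 43 = - \frac{1}{14642} + \frac{43}{-134 + 2 i \sqrt{2}}$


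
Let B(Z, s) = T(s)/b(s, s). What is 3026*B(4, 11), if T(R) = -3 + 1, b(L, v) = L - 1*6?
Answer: -6052/5 ≈ -1210.4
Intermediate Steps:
b(L, v) = -6 + L (b(L, v) = L - 6 = -6 + L)
T(R) = -2
B(Z, s) = -2/(-6 + s)
3026*B(4, 11) = 3026*(-2/(-6 + 11)) = 3026*(-2/5) = 3026*(-2*⅕) = 3026*(-⅖) = -6052/5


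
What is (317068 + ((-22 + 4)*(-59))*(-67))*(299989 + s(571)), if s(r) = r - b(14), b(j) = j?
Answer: 73908469044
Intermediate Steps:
s(r) = -14 + r (s(r) = r - 1*14 = r - 14 = -14 + r)
(317068 + ((-22 + 4)*(-59))*(-67))*(299989 + s(571)) = (317068 + ((-22 + 4)*(-59))*(-67))*(299989 + (-14 + 571)) = (317068 - 18*(-59)*(-67))*(299989 + 557) = (317068 + 1062*(-67))*300546 = (317068 - 71154)*300546 = 245914*300546 = 73908469044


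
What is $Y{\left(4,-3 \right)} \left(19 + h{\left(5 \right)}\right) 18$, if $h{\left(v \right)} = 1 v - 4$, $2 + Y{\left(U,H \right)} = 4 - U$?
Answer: $-720$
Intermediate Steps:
$Y{\left(U,H \right)} = 2 - U$ ($Y{\left(U,H \right)} = -2 - \left(-4 + U\right) = 2 - U$)
$h{\left(v \right)} = -4 + v$ ($h{\left(v \right)} = v - 4 = -4 + v$)
$Y{\left(4,-3 \right)} \left(19 + h{\left(5 \right)}\right) 18 = \left(2 - 4\right) \left(19 + \left(-4 + 5\right)\right) 18 = \left(2 - 4\right) \left(19 + 1\right) 18 = \left(-2\right) 20 \cdot 18 = \left(-40\right) 18 = -720$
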